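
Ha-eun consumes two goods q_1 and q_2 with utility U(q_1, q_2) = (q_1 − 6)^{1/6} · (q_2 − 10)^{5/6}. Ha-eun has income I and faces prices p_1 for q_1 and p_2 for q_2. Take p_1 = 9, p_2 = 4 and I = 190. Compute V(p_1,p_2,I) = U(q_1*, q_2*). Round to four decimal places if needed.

This is Cobb-Douglas in (q_1−6, q_2−10): tangency gives 1/6·p_2·(q_2−10) = 5/6·p_1·(q_1−6).
Substituting into the budget: q_1* = 6 + 1/6·(I − 6·p_1 − 10·p_2)/p_1, and q_2* = 10 + 5/6·(…)/p_2.
Discretionary income = 190 − 6·9 − 10·4 = 96; q_1* = 6 + 1/6·96/9 = 7.7778; q_2* = 10 + 5/6·96/4 = 30.
Utility at the optimum: U(7.7778, 30) = 13.361.

V = 13.361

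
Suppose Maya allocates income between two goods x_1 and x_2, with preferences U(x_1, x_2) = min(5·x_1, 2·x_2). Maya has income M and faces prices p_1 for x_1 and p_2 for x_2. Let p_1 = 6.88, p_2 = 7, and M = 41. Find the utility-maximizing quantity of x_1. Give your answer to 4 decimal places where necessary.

With perfect complements, no substitution: consume in ratio x_1:x_2 = 2:5.
Budget: p_1·x_1 + p_2·(5/2)·x_1 = M, so (2·p_1 + 5·p_2)·x_1 = 2·M.
Demand: x_1*(p_1,p_2,M) = 2·M/(2·p_1 + 5·p_2), x_2* = 5·M/(2·p_1 + 5·p_2).
Here 2·6.88 + 5·7 = 48.76, giving x_1* = 1.6817.

x_1* = 1.6817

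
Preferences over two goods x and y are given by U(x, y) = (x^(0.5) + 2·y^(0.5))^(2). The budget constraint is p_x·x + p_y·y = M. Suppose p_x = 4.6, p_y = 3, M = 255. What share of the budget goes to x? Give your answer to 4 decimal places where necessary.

share on x = 0.1402

Substitute y = (y/x)·x into the budget: x* = M/(p_x + p_y·(y/x)).
Numerically y/x = 9.404444, so x* = 255/(4.6 + 3·9.404444) = 7.7712 and y* = 9.404444·7.7712 = 73.0841.
Expenditure on x: 4.6·7.7712 = 35.7477; share = 0.1402.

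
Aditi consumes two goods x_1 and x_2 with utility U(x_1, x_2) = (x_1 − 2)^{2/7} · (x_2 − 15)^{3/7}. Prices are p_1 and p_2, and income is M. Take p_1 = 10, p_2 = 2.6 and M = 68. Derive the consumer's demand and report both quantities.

Substituting into the budget: x_1* = 2 + 0.4·(M − 2·p_1 − 15·p_2)/p_1, and x_2* = 15 + 0.6·(…)/p_2.
Discretionary income = 68 − 2·10 − 15·2.6 = 9; x_1* = 2 + 0.4·9/10 = 2.36; x_2* = 15 + 0.6·9/2.6 = 17.0769.

x_1* = 2.36, x_2* = 17.0769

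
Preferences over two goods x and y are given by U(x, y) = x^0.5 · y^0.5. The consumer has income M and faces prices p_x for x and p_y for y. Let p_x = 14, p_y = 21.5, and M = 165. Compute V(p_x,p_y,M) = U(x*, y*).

Tangency: MRS = y/x = p_x/p_y.
Rearranging, p_y·y = p_x·x. Substituting into the budget gives p_x·x·(1 + 1) = M.
Demand: x*(p_x,p_y,M) = 0.5·M/p_x and y* = 0.5·M/p_y.
At p_x=14, p_y=21.5, M=165: x* = 0.5·165/14 = 5.8929, y* = 3.8372.
Utility at the optimum: U(5.8929, 3.8372) = 4.7552.

V = 4.7552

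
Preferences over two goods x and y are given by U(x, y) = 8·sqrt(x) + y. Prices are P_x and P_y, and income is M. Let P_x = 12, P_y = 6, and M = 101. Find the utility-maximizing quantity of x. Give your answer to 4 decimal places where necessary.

x* = 4

Plugging in: x* = (4·6/12)² = 4.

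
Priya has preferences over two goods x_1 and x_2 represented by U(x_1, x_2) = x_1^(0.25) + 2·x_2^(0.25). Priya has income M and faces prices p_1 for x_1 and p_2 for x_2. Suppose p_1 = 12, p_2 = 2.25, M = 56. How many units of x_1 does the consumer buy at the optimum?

x_1* = 0.8638

MU_x_1 ∝ x_1^(-0.75), MU_x_2 ∝ 2·x_2^(-0.75), so MRS = (1/2)·(x_2/x_1)^(0.75) = p_1/p_2.
Solve for the ratio: x_2/x_1 = [2·p_1/p_2]^(4/3).
Substitute x_2 = (x_2/x_1)·x_1 into the budget: x_1* = M/(p_1 + p_2·(x_2/x_1)).
Numerically x_2/x_1 = 23.480372, so x_1* = 56/(12 + 2.25·23.480372) = 0.8638.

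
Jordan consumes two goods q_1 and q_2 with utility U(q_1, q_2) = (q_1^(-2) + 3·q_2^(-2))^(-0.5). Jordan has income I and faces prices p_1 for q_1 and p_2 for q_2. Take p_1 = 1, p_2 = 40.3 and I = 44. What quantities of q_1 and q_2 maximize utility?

MU_q_1 ∝ q_1^(-3), MU_q_2 ∝ 3·q_2^(-3), so MRS = (1/3)·(q_2/q_1)^(3) = p_1/p_2.
Solve for the ratio: q_2/q_1 = [3·p_1/p_2]^(1/3).
With the ratio pinned down, the budget gives q_1* = I/(p_1 + p_2·(q_2/q_1)) and q_2* = (q_2/q_1)·q_1*.
Numerically q_2/q_1 = 0.420667, so q_1* = 44/(1 + 40.3·0.420667) = 2.4509 and q_2* = 0.420667·2.4509 = 1.031.

q_1* = 2.4509, q_2* = 1.031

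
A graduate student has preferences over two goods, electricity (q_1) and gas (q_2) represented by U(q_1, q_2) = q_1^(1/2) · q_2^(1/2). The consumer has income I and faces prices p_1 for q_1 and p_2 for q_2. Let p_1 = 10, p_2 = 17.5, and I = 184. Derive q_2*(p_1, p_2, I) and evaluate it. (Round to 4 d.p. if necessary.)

q_2* = 5.2571

Demand: q_1*(p_1,p_2,I) = 0.5·I/p_1 and q_2* = 0.5·I/p_2.
At p_1=10, p_2=17.5, I=184: q_2* = 0.5·184/17.5 = 5.2571.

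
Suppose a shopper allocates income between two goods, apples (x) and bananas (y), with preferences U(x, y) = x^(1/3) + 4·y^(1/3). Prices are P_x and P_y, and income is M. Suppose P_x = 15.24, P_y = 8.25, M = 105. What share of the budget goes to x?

MU_x ∝ x^(-2/3), MU_y ∝ 4·y^(-2/3), so MRS = (1/4)·(y/x)^(2/3) = P_x/P_y.
Solve for the ratio: y/x = [4·P_x/P_y]^(1.5).
Substitute y = (y/x)·x into the budget: x* = M/(P_x + P_y·(y/x)).
Numerically y/x = 20.085679, so x* = 105/(15.24 + 8.25·20.085679) = 0.5803 and y* = 20.085679·0.5803 = 11.6553.
Expenditure on x: 15.24·0.5803 = 8.8435; share = 0.0842.

share on x = 0.0842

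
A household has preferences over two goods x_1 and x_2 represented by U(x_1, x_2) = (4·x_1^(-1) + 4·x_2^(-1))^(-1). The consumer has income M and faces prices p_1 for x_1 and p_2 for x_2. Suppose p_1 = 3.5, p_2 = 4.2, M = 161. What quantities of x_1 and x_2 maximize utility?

x_1* = 21.9524, x_2* = 20.0397

Substitute x_2 = (x_2/x_1)·x_1 into the budget: x_1* = M/(p_1 + p_2·(x_2/x_1)).
Numerically x_2/x_1 = 0.912871, so x_1* = 161/(3.5 + 4.2·0.912871) = 21.9524 and x_2* = 0.912871·21.9524 = 20.0397.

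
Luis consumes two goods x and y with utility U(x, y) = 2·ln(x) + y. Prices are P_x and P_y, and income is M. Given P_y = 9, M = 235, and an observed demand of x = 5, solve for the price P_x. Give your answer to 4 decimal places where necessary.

Set MRS = P_x/P_y: (2/x)/1 = P_x/P_y.
So x*(P_x,P_y) = 2·P_y/P_x, independent of income; and y* = (M − 2·P_y)/P_y.
Set x* = 5 in the demand function and solve for P_x: P_x = 3.6.

P_x = 3.6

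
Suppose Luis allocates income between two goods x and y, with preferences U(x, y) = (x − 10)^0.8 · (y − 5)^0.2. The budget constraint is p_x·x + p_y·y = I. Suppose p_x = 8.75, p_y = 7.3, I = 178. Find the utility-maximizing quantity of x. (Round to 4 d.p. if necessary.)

Let x' = x−10, y' = y−5. MRS = 4·y'/x' = p_x/p_y.
Substituting into the budget: x* = 10 + 0.8·(I − 10·p_x − 5·p_y)/p_x, and y* = 5 + 0.2·(…)/p_y.
Discretionary income = 178 − 10·8.75 − 5·7.3 = 54; x* = 10 + 0.8·54/8.75 = 14.9371.

x* = 14.9371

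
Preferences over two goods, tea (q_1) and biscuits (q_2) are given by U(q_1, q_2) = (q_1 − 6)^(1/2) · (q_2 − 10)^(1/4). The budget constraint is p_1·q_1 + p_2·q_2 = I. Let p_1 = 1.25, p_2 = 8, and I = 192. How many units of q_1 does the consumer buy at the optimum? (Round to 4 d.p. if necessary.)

q_1* = 61.7333

This is Cobb-Douglas in (q_1−6, q_2−10): tangency gives 0.5·p_2·(q_2−10) = 0.25·p_1·(q_1−6).
Substituting into the budget: q_1* = 6 + 2/3·(I − 6·p_1 − 10·p_2)/p_1, and q_2* = 10 + 1/3·(…)/p_2.
Discretionary income = 192 − 6·1.25 − 10·8 = 104.5; q_1* = 6 + 2/3·104.5/1.25 = 61.7333.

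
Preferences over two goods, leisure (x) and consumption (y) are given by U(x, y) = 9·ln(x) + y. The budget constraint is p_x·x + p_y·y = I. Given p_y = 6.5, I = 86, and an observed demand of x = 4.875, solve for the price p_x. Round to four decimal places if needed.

p_x = 12

Set MRS = p_x/p_y: (9/x)/1 = p_x/p_y.
So x*(p_x,p_y) = 9·p_y/p_x, independent of income; and y* = (I − 9·p_y)/p_y.
Set x* = 4.875 in the demand function and solve for p_x: p_x = 12.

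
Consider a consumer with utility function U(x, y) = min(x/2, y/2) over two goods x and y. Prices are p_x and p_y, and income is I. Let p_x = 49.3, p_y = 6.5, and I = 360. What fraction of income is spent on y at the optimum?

share on y = 0.1165

Demand: x*(p_x,p_y,I) = 2·I/(2·p_x + 2·p_y), y* = 2·I/(2·p_x + 2·p_y).
Here 2·49.3 + 2·6.5 = 111.6, giving x* = 6.4516 and y* = 6.4516.
Expenditure on y: 6.5·6.4516 = 41.9355; share = 0.1165.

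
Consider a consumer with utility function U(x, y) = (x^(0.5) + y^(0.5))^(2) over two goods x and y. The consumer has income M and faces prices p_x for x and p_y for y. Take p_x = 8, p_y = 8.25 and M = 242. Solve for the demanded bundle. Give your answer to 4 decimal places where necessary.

MU_x ∝ x^(-0.5), MU_y ∝ y^(-0.5), so MRS = (y/x)^(0.5) = p_x/p_y.
Solve for the ratio: y/x = [p_x/p_y]^(2).
With the ratio pinned down, the budget gives x* = M/(p_x + p_y·(y/x)) and y* = (y/x)·x*.
Numerically y/x = 0.940312, so x* = 242/(8 + 8.25·0.940312) = 15.3577 and y* = 0.940312·15.3577 = 14.441.

x* = 15.3577, y* = 14.441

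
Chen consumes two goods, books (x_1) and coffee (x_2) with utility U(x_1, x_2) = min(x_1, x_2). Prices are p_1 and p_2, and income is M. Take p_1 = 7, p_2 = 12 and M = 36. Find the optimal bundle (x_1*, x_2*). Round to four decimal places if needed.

With perfect complements, no substitution: consume in ratio x_1:x_2 = 1:1.
Budget: p_1·x_1 + p_2·x_1 = M, so (p_1 + p_2)·x_1 = M.
Demand: x_1*(p_1,p_2,M) = M/(p_1 + p_2), x_2* = M/(p_1 + p_2).
Here 7 + 12 = 19, giving x_1* = 1.8947 and x_2* = 1.8947.

x_1* = 1.8947, x_2* = 1.8947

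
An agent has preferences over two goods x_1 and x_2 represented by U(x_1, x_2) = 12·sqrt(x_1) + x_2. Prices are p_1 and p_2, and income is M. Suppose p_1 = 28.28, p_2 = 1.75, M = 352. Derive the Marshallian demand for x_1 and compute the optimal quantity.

Solve: √x_1 = 6·p_2/p_1, so x_1*(p_1,p_2) = (6·p_2/p_1)², and x_2* = (M − p_1·x_1*)/p_2.
Plugging in: x_1* = (6·1.75/28.28)² = 0.1379.

x_1* = 0.1379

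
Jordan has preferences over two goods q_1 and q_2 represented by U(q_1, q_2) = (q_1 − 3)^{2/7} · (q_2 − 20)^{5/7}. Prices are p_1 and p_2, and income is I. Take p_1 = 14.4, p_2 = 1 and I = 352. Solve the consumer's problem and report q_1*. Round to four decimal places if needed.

q_1* = 8.7302

Let q_1' = q_1−3, q_2' = q_2−20. MRS = (2/5)·q_2'/q_1' = p_1/p_2.
After buying the subsistence bundle (3, 20), a share 2/7 of the remaining income goes to q_1: q_1* = 3 + 2/7·(I − 3p_1 − 20p_2)/p_1.
Discretionary income = 352 − 3·14.4 − 20·1 = 288.8; q_1* = 3 + 2/7·288.8/14.4 = 8.7302.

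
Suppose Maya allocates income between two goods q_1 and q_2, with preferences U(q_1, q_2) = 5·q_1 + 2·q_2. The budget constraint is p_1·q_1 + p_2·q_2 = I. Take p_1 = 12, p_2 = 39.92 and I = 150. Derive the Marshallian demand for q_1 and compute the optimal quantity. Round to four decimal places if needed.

Linear utility — the consumer picks whichever good has higher MU/price: 5/12 = 0.4167 vs 2/39.92 = 0.0501.
q_1 gives more utility per dollar, so spend all income on q_1: q_1* = I/p_1, q_2* = 0.
Numerically: q_1* = 12.5, q_2* = 0.

q_1* = 12.5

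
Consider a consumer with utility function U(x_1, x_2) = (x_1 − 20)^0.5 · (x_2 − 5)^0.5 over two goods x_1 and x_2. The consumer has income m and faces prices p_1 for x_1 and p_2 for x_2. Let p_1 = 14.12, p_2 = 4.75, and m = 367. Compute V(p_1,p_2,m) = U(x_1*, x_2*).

Let x_1' = x_1−20, x_2' = x_2−5. MRS = x_2'/x_1' = p_1/p_2.
After buying the subsistence bundle (20, 5), a share 0.5 of the remaining income goes to x_1: x_1* = 20 + 0.5·(m − 20p_1 − 5p_2)/p_1.
Discretionary income = 367 − 20·14.12 − 5·4.75 = 60.85; x_1* = 20 + 0.5·60.85/14.12 = 22.1547; x_2* = 5 + 0.5·60.85/4.75 = 11.4053.
Utility at the optimum: U(22.1547, 11.4053) = 3.7151.

V = 3.7151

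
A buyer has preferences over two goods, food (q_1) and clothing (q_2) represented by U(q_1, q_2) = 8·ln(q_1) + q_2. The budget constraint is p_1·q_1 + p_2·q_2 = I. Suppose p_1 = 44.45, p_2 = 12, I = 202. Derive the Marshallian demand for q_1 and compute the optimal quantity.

q_1* = 2.1597

Set MRS = p_1/p_2: (8/q_1)/1 = p_1/p_2.
So q_1*(p_1,p_2) = 8·p_2/p_1, independent of income; and q_2* = (I − 8·p_2)/p_2.
At the given prices: q_1* = 8·12/44.45 = 2.1597.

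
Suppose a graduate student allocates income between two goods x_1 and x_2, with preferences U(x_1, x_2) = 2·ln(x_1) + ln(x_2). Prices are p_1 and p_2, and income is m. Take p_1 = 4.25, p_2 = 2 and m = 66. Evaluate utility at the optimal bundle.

Tangency: MRS = 2·x_2/x_1 = p_1/p_2.
Rearranging, p_2·x_2 = (1/2)·p_1·x_1. Substituting into the budget gives p_1·x_1·(1 + (1/2)) = m.
Demand: x_1*(p_1,p_2,m) = 2/3·m/p_1 and x_2* = 1/3·m/p_2.
At p_1=4.25, p_2=2, m=66: x_1* = 2/3·66/4.25 = 10.3529, x_2* = 11.
Utility at the optimum: U(10.3529, 11) = 7.0724.

V = 7.0724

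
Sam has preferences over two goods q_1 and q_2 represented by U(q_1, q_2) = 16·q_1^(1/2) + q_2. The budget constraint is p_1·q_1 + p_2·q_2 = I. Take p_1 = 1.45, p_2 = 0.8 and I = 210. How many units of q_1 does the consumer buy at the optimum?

MU_q_1 = 8/√q_1, MU_q_2 = 1. Tangency: 8/√q_1 = p_1/p_2.
Solve: √q_1 = 8·p_2/p_1, so q_1*(p_1,p_2) = (8·p_2/p_1)², and q_2* = (I − p_1·q_1*)/p_2.
Plugging in: q_1* = (8·0.8/1.45)² = 19.4816.

q_1* = 19.4816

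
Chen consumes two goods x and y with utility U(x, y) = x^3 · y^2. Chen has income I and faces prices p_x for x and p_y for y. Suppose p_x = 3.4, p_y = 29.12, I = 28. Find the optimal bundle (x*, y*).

x* = 4.9412, y* = 0.3846

The MRS is (3/2)·y/x. Set MRS = p_x/p_y.
Rearranging, p_y·y = (2/3)·p_x·x. Substituting into the budget gives p_x·x·(1 + (2/3)) = I.
Demand: x*(p_x,p_y,I) = 0.6·I/p_x and y* = 0.4·I/p_y.
At p_x=3.4, p_y=29.12, I=28: x* = 0.6·28/3.4 = 4.9412, y* = 0.3846.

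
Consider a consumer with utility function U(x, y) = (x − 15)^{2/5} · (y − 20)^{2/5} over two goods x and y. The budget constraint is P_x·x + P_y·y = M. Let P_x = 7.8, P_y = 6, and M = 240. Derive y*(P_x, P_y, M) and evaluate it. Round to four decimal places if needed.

Let x' = x−15, y' = y−20. MRS = y'/x' = P_x/P_y.
Substituting into the budget: x* = 15 + 0.5·(M − 15·P_x − 20·P_y)/P_x, and y* = 20 + 0.5·(…)/P_y.
Discretionary income = 240 − 15·7.8 − 20·6 = 3; y* = 20 + 0.5·3/6 = 20.25.

y* = 20.25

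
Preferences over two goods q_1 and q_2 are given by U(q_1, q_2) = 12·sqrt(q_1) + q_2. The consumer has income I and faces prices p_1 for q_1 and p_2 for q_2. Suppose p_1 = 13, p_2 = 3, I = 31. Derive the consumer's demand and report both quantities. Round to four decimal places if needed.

Set MRS = p_1/p_2: 6·q_1^(−1/2) = p_1/p_2.
Thus q_1* = (6·p_2/p_1)² — independent of I — with the rest of income spent on q_2.
Plugging in: q_1* = (6·3/13)² = 1.9172, q_2* = 2.0256.

q_1* = 1.9172, q_2* = 2.0256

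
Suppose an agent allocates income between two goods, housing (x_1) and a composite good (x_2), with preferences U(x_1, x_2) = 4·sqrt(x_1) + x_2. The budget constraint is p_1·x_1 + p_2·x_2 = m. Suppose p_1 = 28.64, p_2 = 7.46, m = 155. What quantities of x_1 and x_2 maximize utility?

MU_x_1 = 2/√x_1, MU_x_2 = 1. Tangency: 2/√x_1 = p_1/p_2.
Solve: √x_1 = 2·p_2/p_1, so x_1*(p_1,p_2) = (2·p_2/p_1)², and x_2* = (m − p_1·x_1*)/p_2.
Plugging in: x_1* = (2·7.46/28.64)² = 0.2714, x_2* = 19.7356.

x_1* = 0.2714, x_2* = 19.7356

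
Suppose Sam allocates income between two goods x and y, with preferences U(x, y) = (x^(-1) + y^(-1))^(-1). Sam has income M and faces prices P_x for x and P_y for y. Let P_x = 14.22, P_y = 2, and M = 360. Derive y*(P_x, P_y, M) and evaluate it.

y* = 49.0937

Numerically y/x = 2.666458, so x* = 360/(14.22 + 2·2.666458) = 18.4116 and y* = 2.666458·18.4116 = 49.0937.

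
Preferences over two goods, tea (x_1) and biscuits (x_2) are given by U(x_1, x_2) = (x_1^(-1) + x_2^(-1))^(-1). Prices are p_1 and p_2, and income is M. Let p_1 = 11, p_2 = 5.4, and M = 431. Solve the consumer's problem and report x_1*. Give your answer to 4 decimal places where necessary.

MRS = MU_x_1/MU_x_2 = (x_2/x_1)^(2). Set equal to p_1/p_2.
Solve for the ratio: x_2/x_1 = [p_1/p_2]^(0.5).
With the ratio pinned down, the budget gives x_1* = M/(p_1 + p_2·(x_2/x_1)) and x_2* = (x_2/x_1)·x_1*.
Numerically x_2/x_1 = 1.427248, so x_1* = 431/(11 + 5.4·1.427248) = 23.0393.

x_1* = 23.0393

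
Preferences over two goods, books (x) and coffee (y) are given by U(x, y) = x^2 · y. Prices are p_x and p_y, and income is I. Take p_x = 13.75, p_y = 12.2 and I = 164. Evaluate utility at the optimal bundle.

V = 283.3104

Tangency: MRS = 2·y/x = p_x/p_y.
Rearranging, p_y·y = (1/2)·p_x·x. Substituting into the budget gives p_x·x·(1 + (1/2)) = I.
Demand: x*(p_x,p_y,I) = 2/3·I/p_x and y* = 1/3·I/p_y.
At p_x=13.75, p_y=12.2, I=164: x* = 2/3·164/13.75 = 7.9515, y* = 4.4809.
Utility at the optimum: U(7.9515, 4.4809) = 283.3104.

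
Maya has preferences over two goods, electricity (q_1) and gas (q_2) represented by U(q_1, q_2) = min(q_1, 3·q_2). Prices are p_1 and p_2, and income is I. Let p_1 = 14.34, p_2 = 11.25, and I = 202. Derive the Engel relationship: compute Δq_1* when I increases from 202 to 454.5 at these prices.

Leontief preferences: the optimum is at the kink where q_1/3 = q_2/1, i.e. q_2 = (1/3)·q_1.
Budget: p_1·q_1 + p_2·(1/3)·q_1 = I, so (3·p_1 + p_2)·q_1 = 3·I.
Demand: q_1*(p_1,p_2,I) = 3·I/(3·p_1 + p_2), q_2* = I/(3·p_1 + p_2).
Here 3·14.34 + 11.25 = 54.27, giving q_1* = 11.1664.
At I' = 454.5: q_1* = 25.1244. Change: 25.1244 − 11.1664 = 13.958.

Δq_1* = 13.958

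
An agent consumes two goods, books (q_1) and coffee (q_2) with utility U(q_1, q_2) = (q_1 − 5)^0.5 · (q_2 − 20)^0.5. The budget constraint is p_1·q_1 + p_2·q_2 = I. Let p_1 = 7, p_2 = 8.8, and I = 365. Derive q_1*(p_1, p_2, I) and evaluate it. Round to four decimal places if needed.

Let q_1' = q_1−5, q_2' = q_2−20. MRS = q_2'/q_1' = p_1/p_2.
After buying the subsistence bundle (5, 20), a share 0.5 of the remaining income goes to q_1: q_1* = 5 + 0.5·(I − 5p_1 − 20p_2)/p_1.
Discretionary income = 365 − 5·7 − 20·8.8 = 154; q_1* = 5 + 0.5·154/7 = 16.

q_1* = 16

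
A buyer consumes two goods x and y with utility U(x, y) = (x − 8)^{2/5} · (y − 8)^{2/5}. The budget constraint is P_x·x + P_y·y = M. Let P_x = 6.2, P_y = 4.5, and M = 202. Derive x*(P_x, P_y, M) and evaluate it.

x* = 17.3871

This is Cobb-Douglas in (x−8, y−8): tangency gives 0.4·P_y·(y−8) = 0.4·P_x·(x−8).
After buying the subsistence bundle (8, 8), a share 0.5 of the remaining income goes to x: x* = 8 + 0.5·(M − 8P_x − 8P_y)/P_x.
Discretionary income = 202 − 8·6.2 − 8·4.5 = 116.4; x* = 8 + 0.5·116.4/6.2 = 17.3871.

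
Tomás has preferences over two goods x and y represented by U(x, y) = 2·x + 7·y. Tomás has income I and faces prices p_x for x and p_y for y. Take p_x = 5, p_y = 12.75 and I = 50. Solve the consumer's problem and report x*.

x* = 0

Linear utility — the consumer picks whichever good has higher MU/price: 2/5 = 0.4 vs 7/12.75 = 0.549.
y gives more utility per dollar, so spend all income on y: y* = I/p_y, x* = 0.
Numerically: x* = 0, y* = 3.9216.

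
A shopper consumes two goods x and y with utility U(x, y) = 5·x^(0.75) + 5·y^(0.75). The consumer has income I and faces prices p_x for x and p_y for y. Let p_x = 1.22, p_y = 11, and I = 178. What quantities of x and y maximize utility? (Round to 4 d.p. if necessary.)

Substitute y = (y/x)·x into the budget: x* = I/(p_x + p_y·(y/x)).
Numerically y/x = 0.000151, so x* = 178/(1.22 + 11·0.000151) = 145.7029 and y* = 0.000151·145.7029 = 0.022.

x* = 145.7029, y* = 0.022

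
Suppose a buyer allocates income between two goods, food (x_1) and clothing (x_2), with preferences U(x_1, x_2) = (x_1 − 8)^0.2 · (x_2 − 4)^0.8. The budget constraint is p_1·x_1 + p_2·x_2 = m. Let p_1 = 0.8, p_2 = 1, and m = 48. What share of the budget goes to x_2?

After buying the subsistence bundle (8, 4), a share 0.2 of the remaining income goes to x_1: x_1* = 8 + 0.2·(m − 8p_1 − 4p_2)/p_1.
Discretionary income = 48 − 8·0.8 − 4·1 = 37.6; x_1* = 8 + 0.2·37.6/0.8 = 17.4; x_2* = 4 + 0.8·37.6/1 = 34.08.
Expenditure on x_2: 1·34.08 = 34.08; share = 0.71.

share on x_2 = 0.71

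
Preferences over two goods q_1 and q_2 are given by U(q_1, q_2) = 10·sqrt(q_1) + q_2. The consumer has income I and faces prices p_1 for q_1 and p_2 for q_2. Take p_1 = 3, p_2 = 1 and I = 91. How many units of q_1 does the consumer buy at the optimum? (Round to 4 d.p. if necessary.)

q_1* = 2.7778

Set MRS = p_1/p_2: 5·q_1^(−1/2) = p_1/p_2.
Thus q_1* = (5·p_2/p_1)² — independent of I — with the rest of income spent on q_2.
Plugging in: q_1* = (5·1/3)² = 2.7778.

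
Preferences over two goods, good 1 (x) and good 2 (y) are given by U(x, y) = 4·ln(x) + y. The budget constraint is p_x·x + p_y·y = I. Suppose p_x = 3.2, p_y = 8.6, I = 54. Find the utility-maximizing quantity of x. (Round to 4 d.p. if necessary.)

MU_x = 4/x, MU_y = 1. Tangency: 4/x = p_x/p_y.
So x*(p_x,p_y) = 4·p_y/p_x, independent of income; and y* = (I − 4·p_y)/p_y.
At the given prices: x* = 4·8.6/3.2 = 10.75.

x* = 10.75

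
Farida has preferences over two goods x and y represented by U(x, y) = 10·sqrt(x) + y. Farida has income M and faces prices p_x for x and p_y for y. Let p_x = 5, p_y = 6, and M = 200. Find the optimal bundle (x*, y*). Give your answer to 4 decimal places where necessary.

x* = 36, y* = 3.3333

Utility is quasi-linear in y; the FOC for x is 5/√x = p_x/p_y.
Thus x* = (5·p_y/p_x)² — independent of M — with the rest of income spent on y.
Plugging in: x* = (5·6/5)² = 36, y* = 3.3333.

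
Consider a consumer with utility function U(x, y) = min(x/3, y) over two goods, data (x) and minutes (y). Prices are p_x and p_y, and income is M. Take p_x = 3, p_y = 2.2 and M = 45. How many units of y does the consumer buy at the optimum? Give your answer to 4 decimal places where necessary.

y* = 4.0179

Leontief preferences: the optimum is at the kink where x/3 = y/1, i.e. y = (1/3)·x.
Budget: p_x·x + p_y·(1/3)·x = M, so (3·p_x + p_y)·x = 3·M.
Demand: x*(p_x,p_y,M) = 3·M/(3·p_x + p_y), y* = M/(3·p_x + p_y).
Here 3·3 + 2.2 = 11.2, giving y* = 4.0179.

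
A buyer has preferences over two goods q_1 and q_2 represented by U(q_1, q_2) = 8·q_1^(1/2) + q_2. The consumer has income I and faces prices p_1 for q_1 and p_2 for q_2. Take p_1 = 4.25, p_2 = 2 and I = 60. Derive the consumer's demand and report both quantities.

q_1* = 3.5433, q_2* = 22.4706

Solve: √q_1 = 4·p_2/p_1, so q_1*(p_1,p_2) = (4·p_2/p_1)², and q_2* = (I − p_1·q_1*)/p_2.
Plugging in: q_1* = (4·2/4.25)² = 3.5433, q_2* = 22.4706.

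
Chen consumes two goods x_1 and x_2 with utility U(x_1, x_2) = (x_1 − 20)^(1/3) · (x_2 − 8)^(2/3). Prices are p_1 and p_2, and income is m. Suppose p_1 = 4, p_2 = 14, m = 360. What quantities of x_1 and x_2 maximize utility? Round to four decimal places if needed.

x_1* = 34, x_2* = 16

This is Cobb-Douglas in (x_1−20, x_2−8): tangency gives 1/3·p_2·(x_2−8) = 2/3·p_1·(x_1−20).
After buying the subsistence bundle (20, 8), a share 1/3 of the remaining income goes to x_1: x_1* = 20 + 1/3·(m − 20p_1 − 8p_2)/p_1.
Discretionary income = 360 − 20·4 − 8·14 = 168; x_1* = 20 + 1/3·168/4 = 34; x_2* = 8 + 2/3·168/14 = 16.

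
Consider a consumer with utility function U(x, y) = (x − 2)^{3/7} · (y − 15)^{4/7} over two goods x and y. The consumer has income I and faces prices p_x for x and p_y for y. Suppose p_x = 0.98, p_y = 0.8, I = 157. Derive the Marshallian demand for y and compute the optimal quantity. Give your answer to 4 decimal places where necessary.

Substituting into the budget: x* = 2 + 3/7·(I − 2·p_x − 15·p_y)/p_x, and y* = 15 + 4/7·(…)/p_y.
Discretionary income = 157 − 2·0.98 − 15·0.8 = 143.04; y* = 15 + 4/7·143.04/0.8 = 117.1714.

y* = 117.1714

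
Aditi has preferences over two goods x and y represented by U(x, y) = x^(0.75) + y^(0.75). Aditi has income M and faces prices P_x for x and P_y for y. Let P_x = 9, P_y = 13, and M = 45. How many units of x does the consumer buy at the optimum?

x* = 3.7543

MU_x ∝ x^(-0.25), MU_y ∝ y^(-0.25), so MRS = (y/x)^(0.25) = P_x/P_y.
Hence y/x = (P_x/P_y)^(1/(0.25)), i.e. raised to the 4 power.
Substitute y = (y/x)·x into the budget: x* = M/(P_x + P_y·(y/x)).
Numerically y/x = 0.229719, so x* = 45/(9 + 13·0.229719) = 3.7543.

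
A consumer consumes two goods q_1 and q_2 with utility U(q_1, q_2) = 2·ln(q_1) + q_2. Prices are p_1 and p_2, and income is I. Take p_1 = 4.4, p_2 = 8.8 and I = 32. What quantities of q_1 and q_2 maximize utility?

So q_1*(p_1,p_2) = 2·p_2/p_1, independent of income; and q_2* = (I − 2·p_2)/p_2.
At the given prices: q_1* = 2·8.8/4.4 = 4, and q_2* = 1.6364.

q_1* = 4, q_2* = 1.6364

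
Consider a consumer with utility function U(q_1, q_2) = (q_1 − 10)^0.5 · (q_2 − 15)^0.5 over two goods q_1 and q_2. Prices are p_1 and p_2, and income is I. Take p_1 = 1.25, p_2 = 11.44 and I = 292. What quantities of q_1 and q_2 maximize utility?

q_1* = 53.16, q_2* = 19.7159

MRS = (q_2−15)/(q_1−10). Tangency with p_1/p_2 gives q_2−15 = (p_1/p_2)·(q_1−10).
Substituting into the budget: q_1* = 10 + 0.5·(I − 10·p_1 − 15·p_2)/p_1, and q_2* = 15 + 0.5·(…)/p_2.
Discretionary income = 292 − 10·1.25 − 15·11.44 = 107.9; q_1* = 10 + 0.5·107.9/1.25 = 53.16; q_2* = 15 + 0.5·107.9/11.44 = 19.7159.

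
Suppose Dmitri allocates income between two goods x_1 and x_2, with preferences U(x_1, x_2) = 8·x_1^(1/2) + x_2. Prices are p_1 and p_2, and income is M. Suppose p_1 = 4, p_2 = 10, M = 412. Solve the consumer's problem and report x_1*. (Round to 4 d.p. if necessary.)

Utility is quasi-linear in x_2; the FOC for x_1 is 4/√x_1 = p_1/p_2.
Solve: √x_1 = 4·p_2/p_1, so x_1*(p_1,p_2) = (4·p_2/p_1)², and x_2* = (M − p_1·x_1*)/p_2.
Plugging in: x_1* = (4·10/4)² = 100.

x_1* = 100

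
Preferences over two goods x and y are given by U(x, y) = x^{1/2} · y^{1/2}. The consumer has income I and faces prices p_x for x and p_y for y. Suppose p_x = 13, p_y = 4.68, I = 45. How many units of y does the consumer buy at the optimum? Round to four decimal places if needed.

The MRS is y/x. Set MRS = p_x/p_y.
So 0.5·p_y·y = 0.5·p_x·x; combined with the budget, a share 0.5 of income goes to x.
Demand: x*(p_x,p_y,I) = 0.5·I/p_x and y* = 0.5·I/p_y.
At p_x=13, p_y=4.68, I=45: y* = 0.5·45/4.68 = 4.8077.

y* = 4.8077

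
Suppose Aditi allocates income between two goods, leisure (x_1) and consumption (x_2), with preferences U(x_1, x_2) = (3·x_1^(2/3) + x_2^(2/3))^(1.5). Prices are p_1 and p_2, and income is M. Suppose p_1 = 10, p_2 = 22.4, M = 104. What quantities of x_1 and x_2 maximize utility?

x_1* = 10.3238, x_2* = 0.034

MU_x_1 ∝ 3·x_1^(-1/3), MU_x_2 ∝ x_2^(-1/3), so MRS = 3·(x_2/x_1)^(1/3) = p_1/p_2.
Solve for the ratio: x_2/x_1 = [(1/3)·p_1/p_2]^(3).
Substitute x_2 = (x_2/x_1)·x_1 into the budget: x_1* = M/(p_1 + p_2·(x_2/x_1)).
Numerically x_2/x_1 = 0.003295, so x_1* = 104/(10 + 22.4·0.003295) = 10.3238 and x_2* = 0.003295·10.3238 = 0.034.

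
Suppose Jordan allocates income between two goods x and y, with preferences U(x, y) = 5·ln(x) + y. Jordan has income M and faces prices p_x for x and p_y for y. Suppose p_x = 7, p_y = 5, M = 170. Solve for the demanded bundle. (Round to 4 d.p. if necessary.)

x* = 3.5714, y* = 29

Set MRS = p_x/p_y: (5/x)/1 = p_x/p_y.
So x*(p_x,p_y) = 5·p_y/p_x, independent of income; and y* = (M − 5·p_y)/p_y.
At the given prices: x* = 5·5/7 = 3.5714, and y* = 29.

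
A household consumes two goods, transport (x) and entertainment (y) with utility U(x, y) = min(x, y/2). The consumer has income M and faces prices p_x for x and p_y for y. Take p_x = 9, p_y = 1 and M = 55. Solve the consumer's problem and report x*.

x* = 5

Leontief preferences: the optimum is at the kink where x/1 = y/2, i.e. y = 2·x.
Budget: p_x·x + p_y·2·x = M, so (p_x + 2·p_y)·x = M.
Demand: x*(p_x,p_y,M) = M/(p_x + 2·p_y), y* = 2·M/(p_x + 2·p_y).
Here 9 + 2·1 = 11, giving x* = 5.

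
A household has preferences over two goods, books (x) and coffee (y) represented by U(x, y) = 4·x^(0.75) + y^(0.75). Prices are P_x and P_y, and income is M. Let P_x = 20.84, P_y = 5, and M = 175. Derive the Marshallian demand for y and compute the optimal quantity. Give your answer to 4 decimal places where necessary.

MU_x ∝ 4·x^(-0.25), MU_y ∝ y^(-0.25), so MRS = 4·(y/x)^(0.25) = P_x/P_y.
Solve for the ratio: y/x = [(1/4)·P_x/P_y]^(4).
With the ratio pinned down, the budget gives x* = M/(P_x + P_y·(y/x)) and y* = (y/x)·x*.
Numerically y/x = 1.178883, so x* = 175/(20.84 + 5·1.178883) = 6.5459 and y* = 1.178883·6.5459 = 7.7168.

y* = 7.7168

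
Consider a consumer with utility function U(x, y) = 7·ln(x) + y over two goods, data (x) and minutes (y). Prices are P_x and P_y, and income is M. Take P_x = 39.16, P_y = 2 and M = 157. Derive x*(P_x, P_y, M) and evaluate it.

x* = 0.3575

Set MRS = P_x/P_y: (7/x)/1 = P_x/P_y.
So x*(P_x,P_y) = 7·P_y/P_x, independent of income; and y* = (M − 7·P_y)/P_y.
At the given prices: x* = 7·2/39.16 = 0.3575.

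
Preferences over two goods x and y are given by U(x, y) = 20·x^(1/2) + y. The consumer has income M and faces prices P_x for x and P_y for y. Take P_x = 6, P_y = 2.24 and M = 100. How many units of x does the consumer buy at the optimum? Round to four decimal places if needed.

Set MRS = P_x/P_y: 10·x^(−1/2) = P_x/P_y.
Solve: √x = 10·P_y/P_x, so x*(P_x,P_y) = (10·P_y/P_x)², and y* = (M − P_x·x*)/P_y.
Plugging in: x* = (10·2.24/6)² = 13.9378.

x* = 13.9378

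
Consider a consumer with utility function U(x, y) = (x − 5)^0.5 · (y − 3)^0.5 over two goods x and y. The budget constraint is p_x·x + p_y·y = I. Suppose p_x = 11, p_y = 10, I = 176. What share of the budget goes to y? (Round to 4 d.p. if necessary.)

share on y = 0.429

This is Cobb-Douglas in (x−5, y−3): tangency gives 0.5·p_y·(y−3) = 0.5·p_x·(x−5).
Substituting into the budget: x* = 5 + 0.5·(I − 5·p_x − 3·p_y)/p_x, and y* = 3 + 0.5·(…)/p_y.
Discretionary income = 176 − 5·11 − 3·10 = 91; x* = 5 + 0.5·91/11 = 9.1364; y* = 3 + 0.5·91/10 = 7.55.
Expenditure on y: 10·7.55 = 75.5; share = 0.429.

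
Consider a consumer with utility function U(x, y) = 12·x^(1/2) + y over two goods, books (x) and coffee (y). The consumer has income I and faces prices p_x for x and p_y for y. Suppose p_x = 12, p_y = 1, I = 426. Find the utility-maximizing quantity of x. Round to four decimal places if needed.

Utility is quasi-linear in y; the FOC for x is 6/√x = p_x/p_y.
Thus x* = (6·p_y/p_x)² — independent of I — with the rest of income spent on y.
Plugging in: x* = (6·1/12)² = 0.25.

x* = 0.25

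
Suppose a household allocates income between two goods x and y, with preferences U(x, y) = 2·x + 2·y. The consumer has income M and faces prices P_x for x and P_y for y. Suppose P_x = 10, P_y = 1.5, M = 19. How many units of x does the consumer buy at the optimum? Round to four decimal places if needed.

x* = 0

Perfect substitutes: compare marginal utility per dollar. 2/P_x vs 2/P_y → 0.2 vs 1.3333.
y gives more utility per dollar, so spend all income on y: y* = M/P_y, x* = 0.
Numerically: x* = 0, y* = 12.6667.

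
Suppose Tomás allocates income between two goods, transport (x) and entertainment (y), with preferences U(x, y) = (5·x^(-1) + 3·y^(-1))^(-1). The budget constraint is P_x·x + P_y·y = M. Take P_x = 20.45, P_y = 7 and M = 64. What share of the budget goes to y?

MRS = MU_x/MU_y = (5/3)·(y/x)^(2). Set equal to P_x/P_y.
Solve for the ratio: y/x = [(3/5)·P_x/P_y]^(0.5).
With the ratio pinned down, the budget gives x* = M/(P_x + P_y·(y/x)) and y* = (y/x)·x*.
Numerically y/x = 1.323955, so x* = 64/(20.45 + 7·1.323955) = 2.1536 and y* = 1.323955·2.1536 = 2.8513.
Expenditure on y: 7·2.8513 = 19.9589; share = 0.3119.

share on y = 0.3119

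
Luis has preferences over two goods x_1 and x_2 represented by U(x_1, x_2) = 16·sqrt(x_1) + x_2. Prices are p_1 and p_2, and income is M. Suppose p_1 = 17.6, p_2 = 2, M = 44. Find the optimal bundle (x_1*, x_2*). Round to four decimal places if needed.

MU_x_1 = 8/√x_1, MU_x_2 = 1. Tangency: 8/√x_1 = p_1/p_2.
Thus x_1* = (8·p_2/p_1)² — independent of M — with the rest of income spent on x_2.
Plugging in: x_1* = (8·2/17.6)² = 0.8264, x_2* = 14.7273.

x_1* = 0.8264, x_2* = 14.7273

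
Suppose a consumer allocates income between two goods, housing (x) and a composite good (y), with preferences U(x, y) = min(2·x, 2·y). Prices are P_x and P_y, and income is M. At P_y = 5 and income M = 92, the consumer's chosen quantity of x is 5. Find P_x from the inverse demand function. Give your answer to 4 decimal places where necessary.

With perfect complements, no substitution: consume in ratio x:y = 2:2.
Budget: P_x·x + P_y·x = M, so (2·P_x + 2·P_y)·x = 2·M.
Demand: x*(P_x,P_y,M) = 2·M/(2·P_x + 2·P_y), y* = 2·M/(2·P_x + 2·P_y).
Set x* = 5 in the demand function and solve for P_x: P_x = 13.4.

P_x = 13.4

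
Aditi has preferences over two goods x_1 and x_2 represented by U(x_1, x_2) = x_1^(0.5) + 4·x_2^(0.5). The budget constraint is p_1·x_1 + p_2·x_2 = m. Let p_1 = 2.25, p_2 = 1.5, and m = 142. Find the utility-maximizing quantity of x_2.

x_2* = 90.88

From the CES first-order condition, (1/4)·(x_2/x_1)^(0.5) = p_1/p_2.
Hence x_2/x_1 = (4·p_1/p_2)^(1/(0.5)), i.e. raised to the 2 power.
Substitute x_2 = (x_2/x_1)·x_1 into the budget: x_1* = m/(p_1 + p_2·(x_2/x_1)).
Numerically x_2/x_1 = 36, so x_1* = 142/(2.25 + 1.5·36) = 2.5244 and x_2* = 36·2.5244 = 90.88.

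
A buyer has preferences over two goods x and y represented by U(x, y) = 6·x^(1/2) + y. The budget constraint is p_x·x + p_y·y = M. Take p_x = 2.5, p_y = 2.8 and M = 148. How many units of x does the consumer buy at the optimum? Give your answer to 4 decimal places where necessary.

Set MRS = p_x/p_y: 3·x^(−1/2) = p_x/p_y.
Thus x* = (3·p_y/p_x)² — independent of M — with the rest of income spent on y.
Plugging in: x* = (3·2.8/2.5)² = 11.2896.

x* = 11.2896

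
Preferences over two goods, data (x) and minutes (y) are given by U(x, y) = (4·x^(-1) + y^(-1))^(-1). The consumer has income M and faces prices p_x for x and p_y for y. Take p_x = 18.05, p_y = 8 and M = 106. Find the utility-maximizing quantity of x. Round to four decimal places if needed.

x* = 4.406

From the CES first-order condition, 4·(y/x)^(2) = p_x/p_y.
Solve for the ratio: y/x = [(1/4)·p_x/p_y]^(0.5).
With the ratio pinned down, the budget gives x* = M/(p_x + p_y·(y/x)) and y* = (y/x)·x*.
Numerically y/x = 0.751041, so x* = 106/(18.05 + 8·0.751041) = 4.406.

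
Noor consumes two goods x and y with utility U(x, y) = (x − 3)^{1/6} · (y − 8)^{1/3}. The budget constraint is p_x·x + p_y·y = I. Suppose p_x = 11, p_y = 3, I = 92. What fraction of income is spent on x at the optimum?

MRS = (1/2)·(y−8)/(x−3). Tangency with p_x/p_y gives y−8 = 2·(p_x/p_y)·(x−3).
After buying the subsistence bundle (3, 8), a share 1/3 of the remaining income goes to x: x* = 3 + 1/3·(I − 3p_x − 8p_y)/p_x.
Discretionary income = 92 − 3·11 − 8·3 = 35; x* = 3 + 1/3·35/11 = 4.0606; y* = 8 + 2/3·35/3 = 15.7778.
Expenditure on x: 11·4.0606 = 44.6667; share = 0.4855.

share on x = 0.4855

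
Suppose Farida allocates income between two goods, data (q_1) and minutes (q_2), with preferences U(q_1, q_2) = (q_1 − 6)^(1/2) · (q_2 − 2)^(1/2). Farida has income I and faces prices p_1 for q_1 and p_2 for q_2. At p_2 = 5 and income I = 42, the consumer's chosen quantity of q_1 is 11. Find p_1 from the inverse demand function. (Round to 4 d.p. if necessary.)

p_1 = 2

This is Cobb-Douglas in (q_1−6, q_2−2): tangency gives 0.5·p_2·(q_2−2) = 0.5·p_1·(q_1−6).
Substituting into the budget: q_1* = 6 + 0.5·(I − 6·p_1 − 2·p_2)/p_1, and q_2* = 2 + 0.5·(…)/p_2.
Set q_1* = 11 in the demand function and solve for p_1: p_1 = 2.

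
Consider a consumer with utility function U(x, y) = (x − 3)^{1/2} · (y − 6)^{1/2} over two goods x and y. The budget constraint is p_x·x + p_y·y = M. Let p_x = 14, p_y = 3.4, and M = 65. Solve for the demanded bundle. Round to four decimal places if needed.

x* = 3.0929, y* = 6.3824

This is Cobb-Douglas in (x−3, y−6): tangency gives 0.5·p_y·(y−6) = 0.5·p_x·(x−3).
Substituting into the budget: x* = 3 + 0.5·(M − 3·p_x − 6·p_y)/p_x, and y* = 6 + 0.5·(…)/p_y.
Discretionary income = 65 − 3·14 − 6·3.4 = 2.6; x* = 3 + 0.5·2.6/14 = 3.0929; y* = 6 + 0.5·2.6/3.4 = 6.3824.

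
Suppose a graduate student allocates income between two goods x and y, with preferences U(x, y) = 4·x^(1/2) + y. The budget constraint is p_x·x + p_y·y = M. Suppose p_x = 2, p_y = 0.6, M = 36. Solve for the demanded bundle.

x* = 0.36, y* = 58.8

MU_x = 2/√x, MU_y = 1. Tangency: 2/√x = p_x/p_y.
Thus x* = (2·p_y/p_x)² — independent of M — with the rest of income spent on y.
Plugging in: x* = (2·0.6/2)² = 0.36, y* = 58.8.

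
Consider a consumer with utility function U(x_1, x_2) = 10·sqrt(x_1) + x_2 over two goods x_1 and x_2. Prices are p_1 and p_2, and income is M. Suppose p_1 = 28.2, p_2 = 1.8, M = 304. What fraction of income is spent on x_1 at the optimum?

share on x_1 = 0.0094

MU_x_1 = 5/√x_1, MU_x_2 = 1. Tangency: 5/√x_1 = p_1/p_2.
Thus x_1* = (5·p_2/p_1)² — independent of M — with the rest of income spent on x_2.
Plugging in: x_1* = (5·1.8/28.2)² = 0.1019, x_2* = 167.2931.
Expenditure on x_1: 28.2·0.1019 = 2.8723; share = 0.0094.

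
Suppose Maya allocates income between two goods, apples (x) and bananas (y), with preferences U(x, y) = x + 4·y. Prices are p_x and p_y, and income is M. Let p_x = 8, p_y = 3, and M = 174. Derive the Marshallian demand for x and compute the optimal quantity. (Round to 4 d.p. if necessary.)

Perfect substitutes: compare marginal utility per dollar. 1/p_x vs 4/p_y → 0.125 vs 1.3333.
y gives more utility per dollar, so spend all income on y: y* = M/p_y, x* = 0.
Numerically: x* = 0, y* = 58.

x* = 0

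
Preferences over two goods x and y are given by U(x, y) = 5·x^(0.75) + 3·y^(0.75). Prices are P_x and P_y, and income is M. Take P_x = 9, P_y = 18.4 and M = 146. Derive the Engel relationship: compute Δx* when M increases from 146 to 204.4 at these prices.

Δx* = 6.3919

MRS = MU_x/MU_y = (5/3)·(y/x)^(0.25). Set equal to P_x/P_y.
Solve for the ratio: y/x = [(3/5)·P_x/P_y]^(4).
Substitute y = (y/x)·x into the budget: x* = M/(P_x + P_y·(y/x)).
Numerically y/x = 0.007418, so x* = 146/(9 + 18.4·0.007418) = 15.9799.
At M' = 204.4: x* = 22.3718. Change: 22.3718 − 15.9799 = 6.3919.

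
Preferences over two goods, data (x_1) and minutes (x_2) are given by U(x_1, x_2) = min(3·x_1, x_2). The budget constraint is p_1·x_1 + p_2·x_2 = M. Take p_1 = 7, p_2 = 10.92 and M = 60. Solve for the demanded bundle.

Demand: x_1*(p_1,p_2,M) = M/(p_1 + 3·p_2), x_2* = 3·M/(p_1 + 3·p_2).
Here 7 + 3·10.92 = 39.76, giving x_1* = 1.5091 and x_2* = 4.5272.

x_1* = 1.5091, x_2* = 4.5272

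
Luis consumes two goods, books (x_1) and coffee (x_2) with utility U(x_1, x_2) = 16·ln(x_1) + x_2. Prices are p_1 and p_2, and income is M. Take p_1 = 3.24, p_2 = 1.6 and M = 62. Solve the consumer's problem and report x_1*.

Set MRS = p_1/p_2: (16/x_1)/1 = p_1/p_2.
So x_1*(p_1,p_2) = 16·p_2/p_1, independent of income; and x_2* = (M − 16·p_2)/p_2.
At the given prices: x_1* = 16·1.6/3.24 = 7.9012.

x_1* = 7.9012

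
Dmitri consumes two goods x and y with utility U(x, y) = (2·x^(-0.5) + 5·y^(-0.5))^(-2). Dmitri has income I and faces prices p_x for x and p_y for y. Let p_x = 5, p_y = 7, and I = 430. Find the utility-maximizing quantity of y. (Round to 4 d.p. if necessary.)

y* = 41.3581

With the ratio pinned down, the budget gives x* = I/(p_x + p_y·(y/x)) and y* = (y/x)·x*.
Numerically y/x = 1.471888, so x* = 430/(5 + 7·1.471888) = 28.0987 and y* = 1.471888·28.0987 = 41.3581.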